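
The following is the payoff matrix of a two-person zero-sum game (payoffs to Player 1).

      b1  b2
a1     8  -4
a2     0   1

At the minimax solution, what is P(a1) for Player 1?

Row minima: a1 → -4, a2 → 0; maximin = 0.
Column maxima: b1 → 8, b2 → 1; minimax = 1.
0 ≠ 1, so there is no saddle point; optimal play is mixed.
Let Player 1 play a1 with probability p. Expected payoff against b1: 8p + 0(1−p) = 8p; against b2: (-4)p + 1(1−p) = −5p + 1.
Setting these equal: 8p = −5p + 1 ⇒ 13p = 1 ⇒ p = 1/13, and the value is (8)·(1/13) = 8/13.
For Player 2: with q = P(b1), equating a1's and a2's payoffs gives 12q − 4 = −q + 1 ⇒ q = 5/13.

1/13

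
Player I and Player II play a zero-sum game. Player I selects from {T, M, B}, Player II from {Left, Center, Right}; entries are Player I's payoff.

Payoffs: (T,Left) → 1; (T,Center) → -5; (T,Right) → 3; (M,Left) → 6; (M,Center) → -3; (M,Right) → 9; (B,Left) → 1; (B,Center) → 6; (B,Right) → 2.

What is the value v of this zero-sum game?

39/14

Row minima: T → -5, M → -3, B → 1; maximin = 1.
Column maxima: Left → 6, Center → 6, Right → 9; minimax = 6.
1 ≠ 6, so there is no saddle point; optimal play is mixed.
T is strictly dominated by M, so Player I never plays it.
Right is strictly dominated by Left (it gives Player I strictly more in every row), so Player II never plays it.
On the remaining 2×2 (M, B vs Left, Center):
Let Player I play M with probability p. Expected payoff against Left: 6p + 1(1−p) = 5p + 1; against Center: (-3)p + 6(1−p) = −9p + 6.
Setting these equal: 5p + 1 = −9p + 6 ⇒ 14p = 5 ⇒ p = 5/14, and the value is (5)·(5/14) + 1 = 39/14.
For Player II: with q = P(Left), equating M's and B's payoffs gives 9q − 3 = −5q + 6 ⇒ q = 9/14.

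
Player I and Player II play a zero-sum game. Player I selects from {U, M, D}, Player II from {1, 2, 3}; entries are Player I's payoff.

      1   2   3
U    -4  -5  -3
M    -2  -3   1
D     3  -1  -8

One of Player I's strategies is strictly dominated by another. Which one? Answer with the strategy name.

U

M gives a strictly higher payoff than U against every column: -2 > -4, -3 > -5, 1 > -3.
So U is strictly dominated and Player I never plays it.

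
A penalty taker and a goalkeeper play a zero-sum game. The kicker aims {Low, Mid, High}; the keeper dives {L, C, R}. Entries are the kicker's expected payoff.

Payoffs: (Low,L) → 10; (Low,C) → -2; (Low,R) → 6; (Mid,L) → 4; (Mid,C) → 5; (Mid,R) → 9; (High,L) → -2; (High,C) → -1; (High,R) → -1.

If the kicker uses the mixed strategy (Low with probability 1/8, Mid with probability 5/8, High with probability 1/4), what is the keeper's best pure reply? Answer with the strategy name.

If the keeper plays L, the kicker's expected payoff is (1/8)·10 + (5/8)·4 + (1/4)·(-2) = 13/4.
If the keeper plays C, the kicker's expected payoff is (1/8)·(-2) + (5/8)·5 + (1/4)·(-1) = 21/8.
If the keeper plays R, the kicker's expected payoff is (1/8)·6 + (5/8)·9 + (1/4)·(-1) = 49/8.
The keeper minimizes the kicker's payoff; the smallest is 21/8, so the best response is C.

C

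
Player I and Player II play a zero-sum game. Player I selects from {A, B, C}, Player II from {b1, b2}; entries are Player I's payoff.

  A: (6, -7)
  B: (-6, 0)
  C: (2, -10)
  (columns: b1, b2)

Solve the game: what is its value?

Row minima: A → -7, B → -6, C → -10; maximin = -6.
Column maxima: b1 → 6, b2 → 0; minimax = 0.
-6 ≠ 0, so there is no saddle point; optimal play is mixed.
C is strictly dominated by A, so Player I never plays it.
On the remaining 2×2 (A, B vs b1, b2):
Let Player I play A with probability p. Expected payoff against b1: 6p + (-6)(1−p) = 12p − 6; against b2: (-7)p + 0(1−p) = −7p.
Setting these equal: 12p − 6 = −7p ⇒ 19p = 6 ⇒ p = 6/19, and the value is (12)·(6/19) − 6 = -42/19.
For Player II: with q = P(b1), equating A's and B's payoffs gives 13q − 7 = −6q ⇒ q = 7/19.

-42/19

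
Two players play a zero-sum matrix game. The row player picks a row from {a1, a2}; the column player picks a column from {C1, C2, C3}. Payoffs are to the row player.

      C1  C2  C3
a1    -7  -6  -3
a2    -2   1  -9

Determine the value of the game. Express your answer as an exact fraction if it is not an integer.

Row minima: a1 → -7, a2 → -9; maximin = -7.
Column maxima: C1 → -2, C2 → 1, C3 → -3; minimax = -3.
-7 ≠ -3, so there is no saddle point; optimal play is mixed.
C2 is strictly dominated by C1 (it gives the row player strictly more in every row), so the column player never plays it.
On the remaining 2×2 (a1, a2 vs C1, C3):
Let the row player play a1 with probability p. Expected payoff against C1: (-7)p + (-2)(1−p) = −5p − 2; against C3: (-3)p + (-9)(1−p) = 6p − 9.
Setting these equal: −5p − 2 = 6p − 9 ⇒ −11p = -7 ⇒ p = 7/11, and the value is (-5)·(7/11) − 2 = -57/11.
For the column player: with q = P(C1), equating a1's and a2's payoffs gives −4q − 3 = 7q − 9 ⇒ q = 6/11.

-57/11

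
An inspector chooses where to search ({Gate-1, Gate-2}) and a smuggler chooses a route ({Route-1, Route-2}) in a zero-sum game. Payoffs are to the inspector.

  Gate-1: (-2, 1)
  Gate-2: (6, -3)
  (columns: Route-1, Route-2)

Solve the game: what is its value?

Row minima: Gate-1 → -2, Gate-2 → -3; maximin = -2.
Column maxima: Route-1 → 6, Route-2 → 1; minimax = 1.
-2 ≠ 1, so there is no saddle point; optimal play is mixed.
Let the inspector play Gate-1 with probability p. Expected payoff against Route-1: (-2)p + 6(1−p) = −8p + 6; against Route-2: 1p + (-3)(1−p) = 4p − 3.
Setting these equal: −8p + 6 = 4p − 3 ⇒ −12p = -9 ⇒ p = 3/4, and the value is (-8)·(3/4) + 6 = 0.
For the smuggler: with q = P(Route-1), equating Gate-1's and Gate-2's payoffs gives −3q + 1 = 9q − 3 ⇒ q = 1/3.

0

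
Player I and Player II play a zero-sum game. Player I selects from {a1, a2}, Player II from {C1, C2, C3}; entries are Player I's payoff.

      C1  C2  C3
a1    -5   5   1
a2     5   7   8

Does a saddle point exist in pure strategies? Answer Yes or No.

Row minima: a1 → -5, a2 → 5; maximin = 5.
Column maxima: C1 → 5, C2 → 7, C3 → 8; minimax = 5.
maximin = minimax = 5, so a saddle point exists.

Yes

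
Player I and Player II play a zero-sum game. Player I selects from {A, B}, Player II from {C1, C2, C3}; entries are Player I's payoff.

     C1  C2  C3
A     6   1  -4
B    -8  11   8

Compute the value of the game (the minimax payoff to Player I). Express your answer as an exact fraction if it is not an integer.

Row minima: A → -4, B → -8; maximin = -4.
Column maxima: C1 → 6, C2 → 11, C3 → 8; minimax = 6.
-4 ≠ 6, so there is no saddle point; optimal play is mixed.
C2 is strictly dominated by C3 (it gives Player I strictly more in every row), so Player II never plays it.
On the remaining 2×2 (A, B vs C1, C3):
Let Player I play A with probability p. Expected payoff against C1: 6p + (-8)(1−p) = 14p − 8; against C3: (-4)p + 8(1−p) = −12p + 8.
Setting these equal: 14p − 8 = −12p + 8 ⇒ 26p = 16 ⇒ p = 8/13, and the value is (14)·(8/13) − 8 = 8/13.
For Player II: with q = P(C1), equating A's and B's payoffs gives 10q − 4 = −16q + 8 ⇒ q = 6/13.

8/13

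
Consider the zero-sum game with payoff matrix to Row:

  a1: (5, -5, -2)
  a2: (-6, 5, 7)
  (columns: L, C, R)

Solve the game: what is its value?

-5/21

Row minima: a1 → -5, a2 → -6; maximin = -5.
Column maxima: L → 5, C → 5, R → 7; minimax = 5.
-5 ≠ 5, so there is no saddle point; optimal play is mixed.
R is strictly dominated by C (it gives Row strictly more in every row), so Column never plays it.
On the remaining 2×2 (a1, a2 vs L, C):
Let Row play a1 with probability p. Expected payoff against L: 5p + (-6)(1−p) = 11p − 6; against C: (-5)p + 5(1−p) = −10p + 5.
Setting these equal: 11p − 6 = −10p + 5 ⇒ 21p = 11 ⇒ p = 11/21, and the value is (11)·(11/21) − 6 = -5/21.
For Column: with q = P(L), equating a1's and a2's payoffs gives 10q − 5 = −11q + 5 ⇒ q = 10/21.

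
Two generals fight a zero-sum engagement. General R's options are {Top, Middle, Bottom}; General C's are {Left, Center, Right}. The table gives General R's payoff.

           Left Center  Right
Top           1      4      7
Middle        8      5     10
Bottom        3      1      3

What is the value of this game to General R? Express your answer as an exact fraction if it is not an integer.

5

Row minima: Top → 1, Middle → 5, Bottom → 1; maximin = 5.
Column maxima: Left → 8, Center → 5, Right → 10; minimax = 5.
Since maximin = minimax = 5, there is a saddle point and the value is 5.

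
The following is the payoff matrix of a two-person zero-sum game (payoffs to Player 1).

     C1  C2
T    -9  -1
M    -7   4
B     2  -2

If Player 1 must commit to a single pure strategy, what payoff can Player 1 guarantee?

Row minima: T → -9, M → -7, B → -2.
The best of these is -2.

-2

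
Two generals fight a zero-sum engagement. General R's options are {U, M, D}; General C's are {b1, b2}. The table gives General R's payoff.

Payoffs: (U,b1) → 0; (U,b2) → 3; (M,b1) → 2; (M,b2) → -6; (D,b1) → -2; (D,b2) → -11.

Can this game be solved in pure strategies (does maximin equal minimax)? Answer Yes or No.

No

Row minima: U → 0, M → -6, D → -11; maximin = 0.
Column maxima: b1 → 2, b2 → 3; minimax = 2.
0 ≠ 2, so no pure-strategy equilibrium exists.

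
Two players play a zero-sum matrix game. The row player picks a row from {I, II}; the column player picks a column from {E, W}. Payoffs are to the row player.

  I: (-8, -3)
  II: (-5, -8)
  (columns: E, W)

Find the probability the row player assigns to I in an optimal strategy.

3/8

Row minima: I → -8, II → -8; maximin = -8.
Column maxima: E → -5, W → -3; minimax = -5.
-8 ≠ -5, so there is no saddle point; optimal play is mixed.
Let the row player play I with probability p. Expected payoff against E: (-8)p + (-5)(1−p) = −3p − 5; against W: (-3)p + (-8)(1−p) = 5p − 8.
Setting these equal: −3p − 5 = 5p − 8 ⇒ −8p = -3 ⇒ p = 3/8, and the value is (-3)·(3/8) − 5 = -49/8.
For the column player: with q = P(E), equating I's and II's payoffs gives −5q − 3 = 3q − 8 ⇒ q = 5/8.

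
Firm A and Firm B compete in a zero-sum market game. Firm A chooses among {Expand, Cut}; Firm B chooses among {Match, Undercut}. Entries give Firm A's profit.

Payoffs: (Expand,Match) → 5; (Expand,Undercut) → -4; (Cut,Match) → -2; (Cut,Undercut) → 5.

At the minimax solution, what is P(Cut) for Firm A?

Row minima: Expand → -4, Cut → -2; maximin = -2.
Column maxima: Match → 5, Undercut → 5; minimax = 5.
-2 ≠ 5, so there is no saddle point; optimal play is mixed.
Let Firm A play Expand with probability p. Expected payoff against Match: 5p + (-2)(1−p) = 7p − 2; against Undercut: (-4)p + 5(1−p) = −9p + 5.
Setting these equal: 7p − 2 = −9p + 5 ⇒ 16p = 7 ⇒ p = 7/16, and the value is (7)·(7/16) − 2 = 17/16.
For Firm B: with q = P(Match), equating Expand's and Cut's payoffs gives 9q − 4 = −7q + 5 ⇒ q = 9/16.

9/16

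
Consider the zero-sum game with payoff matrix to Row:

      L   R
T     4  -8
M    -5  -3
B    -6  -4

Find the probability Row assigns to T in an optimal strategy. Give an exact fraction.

1/7

Row minima: T → -8, M → -5, B → -6; maximin = -5.
Column maxima: L → 4, R → -3; minimax = -3.
-5 ≠ -3, so there is no saddle point; optimal play is mixed.
B is strictly dominated by M, so Row never plays it.
On the remaining 2×2 (T, M vs L, R):
Let Row play T with probability p. Expected payoff against L: 4p + (-5)(1−p) = 9p − 5; against R: (-8)p + (-3)(1−p) = −5p − 3.
Setting these equal: 9p − 5 = −5p − 3 ⇒ 14p = 2 ⇒ p = 1/7, and the value is (9)·(1/7) − 5 = -26/7.
For Column: with q = P(L), equating T's and M's payoffs gives 12q − 8 = −2q − 3 ⇒ q = 5/14.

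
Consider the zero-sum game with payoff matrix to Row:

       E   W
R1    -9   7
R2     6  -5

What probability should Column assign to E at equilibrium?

4/9

Row minima: R1 → -9, R2 → -5; maximin = -5.
Column maxima: E → 6, W → 7; minimax = 6.
-5 ≠ 6, so there is no saddle point; optimal play is mixed.
Let Row play R1 with probability p. Expected payoff against E: (-9)p + 6(1−p) = −15p + 6; against W: 7p + (-5)(1−p) = 12p − 5.
Setting these equal: −15p + 6 = 12p − 5 ⇒ −27p = -11 ⇒ p = 11/27, and the value is (-15)·(11/27) + 6 = -1/9.
For Column: with q = P(E), equating R1's and R2's payoffs gives −16q + 7 = 11q − 5 ⇒ q = 4/9.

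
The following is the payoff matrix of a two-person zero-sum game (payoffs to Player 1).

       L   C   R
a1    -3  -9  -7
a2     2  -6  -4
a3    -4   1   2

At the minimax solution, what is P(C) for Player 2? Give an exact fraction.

6/13

Row minima: a1 → -9, a2 → -6, a3 → -4; maximin = -4.
Column maxima: L → 2, C → 1, R → 2; minimax = 1.
-4 ≠ 1, so there is no saddle point; optimal play is mixed.
a1 is strictly dominated by a2, so Player 1 never plays it.
R is strictly dominated by C (it gives Player 1 strictly more in every row), so Player 2 never plays it.
On the remaining 2×2 (a2, a3 vs L, C):
Let Player 1 play a2 with probability p. Expected payoff against L: 2p + (-4)(1−p) = 6p − 4; against C: (-6)p + 1(1−p) = −7p + 1.
Setting these equal: 6p − 4 = −7p + 1 ⇒ 13p = 5 ⇒ p = 5/13, and the value is (6)·(5/13) − 4 = -22/13.
For Player 2: with q = P(L), equating a2's and a3's payoffs gives 8q − 6 = −5q + 1 ⇒ q = 7/13.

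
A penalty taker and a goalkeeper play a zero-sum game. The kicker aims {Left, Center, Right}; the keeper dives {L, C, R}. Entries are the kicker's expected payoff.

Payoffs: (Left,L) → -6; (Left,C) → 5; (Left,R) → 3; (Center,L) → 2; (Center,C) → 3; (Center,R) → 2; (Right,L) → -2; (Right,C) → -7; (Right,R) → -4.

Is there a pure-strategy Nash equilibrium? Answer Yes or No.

Row minima: Left → -6, Center → 2, Right → -7; maximin = 2.
Column maxima: L → 2, C → 5, R → 3; minimax = 2.
maximin = minimax = 2, so a saddle point exists.

Yes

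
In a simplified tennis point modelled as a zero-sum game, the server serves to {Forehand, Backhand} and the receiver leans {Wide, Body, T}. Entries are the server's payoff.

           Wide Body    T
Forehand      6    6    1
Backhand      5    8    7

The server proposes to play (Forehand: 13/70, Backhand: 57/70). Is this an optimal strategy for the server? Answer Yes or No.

Against Wide this mix gives (13/70)·6 + (57/70)·5 = 363/70.
Against Body this mix gives (13/70)·6 + (57/70)·8 = 267/35.
Against T this mix gives (13/70)·1 + (57/70)·7 = 206/35.
The receiver will play Wide, holding the server to 363/70. Shifting weight toward the row that does better against Wide would raise this floor (the equalizing mix achieves 37/7 against both Wide and T), so the proposed strategy is not optimal.

No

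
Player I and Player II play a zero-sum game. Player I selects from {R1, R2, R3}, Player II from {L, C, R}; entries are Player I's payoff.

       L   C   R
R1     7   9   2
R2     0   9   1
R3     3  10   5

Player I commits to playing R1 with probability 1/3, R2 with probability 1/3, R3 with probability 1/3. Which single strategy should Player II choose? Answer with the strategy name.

If Player II plays L, Player I's expected payoff is (1/3)·7 + (1/3)·0 + (1/3)·3 = 10/3.
If Player II plays C, Player I's expected payoff is (1/3)·9 + (1/3)·9 + (1/3)·10 = 28/3.
If Player II plays R, Player I's expected payoff is (1/3)·2 + (1/3)·1 + (1/3)·5 = 8/3.
Player II minimizes Player I's payoff; the smallest is 8/3, so the best response is R.

R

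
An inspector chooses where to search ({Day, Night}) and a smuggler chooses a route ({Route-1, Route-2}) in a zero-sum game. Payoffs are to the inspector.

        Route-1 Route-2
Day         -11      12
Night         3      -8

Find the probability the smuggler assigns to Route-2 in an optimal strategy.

Row minima: Day → -11, Night → -8; maximin = -8.
Column maxima: Route-1 → 3, Route-2 → 12; minimax = 3.
-8 ≠ 3, so there is no saddle point; optimal play is mixed.
Let the inspector play Day with probability p. Expected payoff against Route-1: (-11)p + 3(1−p) = −14p + 3; against Route-2: 12p + (-8)(1−p) = 20p − 8.
Setting these equal: −14p + 3 = 20p − 8 ⇒ −34p = -11 ⇒ p = 11/34, and the value is (-14)·(11/34) + 3 = -26/17.
For the smuggler: with q = P(Route-1), equating Day's and Night's payoffs gives −23q + 12 = 11q − 8 ⇒ q = 10/17.

7/17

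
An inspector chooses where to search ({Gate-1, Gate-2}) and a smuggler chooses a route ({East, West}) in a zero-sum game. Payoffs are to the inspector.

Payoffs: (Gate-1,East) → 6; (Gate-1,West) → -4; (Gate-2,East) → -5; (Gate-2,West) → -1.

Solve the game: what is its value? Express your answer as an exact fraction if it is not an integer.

Row minima: Gate-1 → -4, Gate-2 → -5; maximin = -4.
Column maxima: East → 6, West → -1; minimax = -1.
-4 ≠ -1, so there is no saddle point; optimal play is mixed.
Let the inspector play Gate-1 with probability p. Expected payoff against East: 6p + (-5)(1−p) = 11p − 5; against West: (-4)p + (-1)(1−p) = −3p − 1.
Setting these equal: 11p − 5 = −3p − 1 ⇒ 14p = 4 ⇒ p = 2/7, and the value is (11)·(2/7) − 5 = -13/7.
For the smuggler: with q = P(East), equating Gate-1's and Gate-2's payoffs gives 10q − 4 = −4q − 1 ⇒ q = 3/14.

-13/7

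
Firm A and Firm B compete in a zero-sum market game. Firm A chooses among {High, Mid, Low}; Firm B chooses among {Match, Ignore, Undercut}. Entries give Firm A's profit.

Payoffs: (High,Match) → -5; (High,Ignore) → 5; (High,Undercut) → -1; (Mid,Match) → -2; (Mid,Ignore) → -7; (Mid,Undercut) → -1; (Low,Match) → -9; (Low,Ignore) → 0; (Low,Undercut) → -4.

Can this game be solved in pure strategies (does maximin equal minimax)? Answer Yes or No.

Row minima: High → -5, Mid → -7, Low → -9; maximin = -5.
Column maxima: Match → -2, Ignore → 5, Undercut → -1; minimax = -2.
-5 ≠ -2, so no pure-strategy equilibrium exists.

No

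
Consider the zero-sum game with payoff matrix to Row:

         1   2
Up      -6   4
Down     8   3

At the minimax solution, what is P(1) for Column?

1/15

Row minima: Up → -6, Down → 3; maximin = 3.
Column maxima: 1 → 8, 2 → 4; minimax = 4.
3 ≠ 4, so there is no saddle point; optimal play is mixed.
Let Row play Up with probability p. Expected payoff against 1: (-6)p + 8(1−p) = −14p + 8; against 2: 4p + 3(1−p) = p + 3.
Setting these equal: −14p + 8 = p + 3 ⇒ −15p = -5 ⇒ p = 1/3, and the value is (-14)·(1/3) + 8 = 10/3.
For Column: with q = P(1), equating Up's and Down's payoffs gives −10q + 4 = 5q + 3 ⇒ q = 1/15.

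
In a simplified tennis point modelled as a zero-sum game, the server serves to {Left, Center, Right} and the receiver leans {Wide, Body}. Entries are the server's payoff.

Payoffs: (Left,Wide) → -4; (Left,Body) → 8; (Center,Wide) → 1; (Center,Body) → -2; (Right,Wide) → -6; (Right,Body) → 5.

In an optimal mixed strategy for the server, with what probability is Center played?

4/5

Row minima: Left → -4, Center → -2, Right → -6; maximin = -2.
Column maxima: Wide → 1, Body → 8; minimax = 1.
-2 ≠ 1, so there is no saddle point; optimal play is mixed.
Right is strictly dominated by Left, so the server never plays it.
On the remaining 2×2 (Left, Center vs Wide, Body):
Let the server play Left with probability p. Expected payoff against Wide: (-4)p + 1(1−p) = −5p + 1; against Body: 8p + (-2)(1−p) = 10p − 2.
Setting these equal: −5p + 1 = 10p − 2 ⇒ −15p = -3 ⇒ p = 1/5, and the value is (-5)·(1/5) + 1 = 0.
For the receiver: with q = P(Wide), equating Left's and Center's payoffs gives −12q + 8 = 3q − 2 ⇒ q = 2/3.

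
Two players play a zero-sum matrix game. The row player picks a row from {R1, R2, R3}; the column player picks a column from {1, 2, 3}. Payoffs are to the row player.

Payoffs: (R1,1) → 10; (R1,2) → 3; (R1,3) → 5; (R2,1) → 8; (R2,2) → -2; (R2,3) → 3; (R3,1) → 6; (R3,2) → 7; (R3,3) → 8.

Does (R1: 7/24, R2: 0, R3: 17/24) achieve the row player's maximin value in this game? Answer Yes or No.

No

Against 1 this mix gives (7/24)·10 + (17/24)·6 = 43/6.
Against 2 this mix gives (7/24)·3 + (17/24)·7 = 35/6.
Against 3 this mix gives (7/24)·5 + (17/24)·8 = 57/8.
The column player will play 2, holding the row player to 35/6. Shifting weight toward the row that does better against 2 would raise this floor (the equalizing mix achieves 13/2 against both 2 and 1), so the proposed strategy is not optimal.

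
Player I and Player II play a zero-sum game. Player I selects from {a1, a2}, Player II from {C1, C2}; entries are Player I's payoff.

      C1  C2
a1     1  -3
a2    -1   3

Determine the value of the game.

0

Row minima: a1 → -3, a2 → -1; maximin = -1.
Column maxima: C1 → 1, C2 → 3; minimax = 1.
-1 ≠ 1, so there is no saddle point; optimal play is mixed.
Let Player I play a1 with probability p. Expected payoff against C1: 1p + (-1)(1−p) = 2p − 1; against C2: (-3)p + 3(1−p) = −6p + 3.
Setting these equal: 2p − 1 = −6p + 3 ⇒ 8p = 4 ⇒ p = 1/2, and the value is (2)·(1/2) − 1 = 0.
For Player II: with q = P(C1), equating a1's and a2's payoffs gives 4q − 3 = −4q + 3 ⇒ q = 3/4.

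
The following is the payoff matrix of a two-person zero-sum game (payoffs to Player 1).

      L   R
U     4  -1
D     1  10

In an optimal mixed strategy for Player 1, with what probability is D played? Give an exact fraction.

5/14

Row minima: U → -1, D → 1; maximin = 1.
Column maxima: L → 4, R → 10; minimax = 4.
1 ≠ 4, so there is no saddle point; optimal play is mixed.
Let Player 1 play U with probability p. Expected payoff against L: 4p + 1(1−p) = 3p + 1; against R: (-1)p + 10(1−p) = −11p + 10.
Setting these equal: 3p + 1 = −11p + 10 ⇒ 14p = 9 ⇒ p = 9/14, and the value is (3)·(9/14) + 1 = 41/14.
For Player 2: with q = P(L), equating U's and D's payoffs gives 5q − 1 = −9q + 10 ⇒ q = 11/14.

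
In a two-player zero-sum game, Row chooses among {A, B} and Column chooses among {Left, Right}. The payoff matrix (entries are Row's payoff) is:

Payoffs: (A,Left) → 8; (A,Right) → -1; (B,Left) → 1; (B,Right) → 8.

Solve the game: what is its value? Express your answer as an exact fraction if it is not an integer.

65/16

Row minima: A → -1, B → 1; maximin = 1.
Column maxima: Left → 8, Right → 8; minimax = 8.
1 ≠ 8, so there is no saddle point; optimal play is mixed.
Let Row play A with probability p. Expected payoff against Left: 8p + 1(1−p) = 7p + 1; against Right: (-1)p + 8(1−p) = −9p + 8.
Setting these equal: 7p + 1 = −9p + 8 ⇒ 16p = 7 ⇒ p = 7/16, and the value is (7)·(7/16) + 1 = 65/16.
For Column: with q = P(Left), equating A's and B's payoffs gives 9q − 1 = −7q + 8 ⇒ q = 9/16.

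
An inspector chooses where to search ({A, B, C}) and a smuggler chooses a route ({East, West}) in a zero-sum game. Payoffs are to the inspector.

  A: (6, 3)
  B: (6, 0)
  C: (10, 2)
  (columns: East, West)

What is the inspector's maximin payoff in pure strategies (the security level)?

Row minima: A → 3, B → 0, C → 2.
The best of these is 3.

3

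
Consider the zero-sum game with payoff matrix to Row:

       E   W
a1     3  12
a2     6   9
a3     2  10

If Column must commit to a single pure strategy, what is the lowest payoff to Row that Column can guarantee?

Column maxima: E → 6, W → 12.
The smallest of these is 6.

6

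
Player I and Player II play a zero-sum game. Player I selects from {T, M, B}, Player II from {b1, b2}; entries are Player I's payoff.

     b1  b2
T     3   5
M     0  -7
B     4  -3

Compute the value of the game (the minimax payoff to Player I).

29/9

Row minima: T → 3, M → -7, B → -3; maximin = 3.
Column maxima: b1 → 4, b2 → 5; minimax = 4.
3 ≠ 4, so there is no saddle point; optimal play is mixed.
M is strictly dominated by T, so Player I never plays it.
On the remaining 2×2 (T, B vs b1, b2):
Let Player I play T with probability p. Expected payoff against b1: 3p + 4(1−p) = −p + 4; against b2: 5p + (-3)(1−p) = 8p − 3.
Setting these equal: −p + 4 = 8p − 3 ⇒ −9p = -7 ⇒ p = 7/9, and the value is (-1)·(7/9) + 4 = 29/9.
For Player II: with q = P(b1), equating T's and B's payoffs gives −2q + 5 = 7q − 3 ⇒ q = 8/9.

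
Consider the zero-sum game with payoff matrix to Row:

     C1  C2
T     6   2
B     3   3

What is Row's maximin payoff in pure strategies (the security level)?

3

Row minima: T → 2, B → 3.
The best of these is 3.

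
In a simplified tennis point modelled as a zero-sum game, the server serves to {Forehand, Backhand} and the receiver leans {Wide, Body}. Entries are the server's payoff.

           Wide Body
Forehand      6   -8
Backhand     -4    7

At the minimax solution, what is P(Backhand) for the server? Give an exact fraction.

14/25

Row minima: Forehand → -8, Backhand → -4; maximin = -4.
Column maxima: Wide → 6, Body → 7; minimax = 6.
-4 ≠ 6, so there is no saddle point; optimal play is mixed.
Let the server play Forehand with probability p. Expected payoff against Wide: 6p + (-4)(1−p) = 10p − 4; against Body: (-8)p + 7(1−p) = −15p + 7.
Setting these equal: 10p − 4 = −15p + 7 ⇒ 25p = 11 ⇒ p = 11/25, and the value is (10)·(11/25) − 4 = 2/5.
For the receiver: with q = P(Wide), equating Forehand's and Backhand's payoffs gives 14q − 8 = −11q + 7 ⇒ q = 3/5.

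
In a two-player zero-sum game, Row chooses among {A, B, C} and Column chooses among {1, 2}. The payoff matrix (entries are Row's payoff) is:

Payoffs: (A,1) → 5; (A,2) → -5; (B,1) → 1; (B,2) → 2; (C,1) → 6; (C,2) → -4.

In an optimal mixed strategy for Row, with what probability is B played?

10/11

Row minima: A → -5, B → 1, C → -4; maximin = 1.
Column maxima: 1 → 6, 2 → 2; minimax = 2.
1 ≠ 2, so there is no saddle point; optimal play is mixed.
A is strictly dominated by C, so Row never plays it.
On the remaining 2×2 (B, C vs 1, 2):
Let Row play B with probability p. Expected payoff against 1: 1p + 6(1−p) = −5p + 6; against 2: 2p + (-4)(1−p) = 6p − 4.
Setting these equal: −5p + 6 = 6p − 4 ⇒ −11p = -10 ⇒ p = 10/11, and the value is (-5)·(10/11) + 6 = 16/11.
For Column: with q = P(1), equating B's and C's payoffs gives −q + 2 = 10q − 4 ⇒ q = 6/11.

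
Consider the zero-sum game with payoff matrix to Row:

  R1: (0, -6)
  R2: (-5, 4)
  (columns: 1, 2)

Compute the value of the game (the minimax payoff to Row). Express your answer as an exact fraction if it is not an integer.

Row minima: R1 → -6, R2 → -5; maximin = -5.
Column maxima: 1 → 0, 2 → 4; minimax = 0.
-5 ≠ 0, so there is no saddle point; optimal play is mixed.
Let Row play R1 with probability p. Expected payoff against 1: 0p + (-5)(1−p) = 5p − 5; against 2: (-6)p + 4(1−p) = −10p + 4.
Setting these equal: 5p − 5 = −10p + 4 ⇒ 15p = 9 ⇒ p = 3/5, and the value is (5)·(3/5) − 5 = -2.
For Column: with q = P(1), equating R1's and R2's payoffs gives 6q − 6 = −9q + 4 ⇒ q = 2/3.

-2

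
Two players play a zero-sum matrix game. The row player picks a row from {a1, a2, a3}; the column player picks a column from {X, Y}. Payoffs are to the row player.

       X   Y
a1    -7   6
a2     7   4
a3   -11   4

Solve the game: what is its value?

Row minima: a1 → -7, a2 → 4, a3 → -11; maximin = 4.
Column maxima: X → 7, Y → 6; minimax = 6.
4 ≠ 6, so there is no saddle point; optimal play is mixed.
a3 is strictly dominated by a1, so the row player never plays it.
On the remaining 2×2 (a1, a2 vs X, Y):
Let the row player play a1 with probability p. Expected payoff against X: (-7)p + 7(1−p) = −14p + 7; against Y: 6p + 4(1−p) = 2p + 4.
Setting these equal: −14p + 7 = 2p + 4 ⇒ −16p = -3 ⇒ p = 3/16, and the value is (-14)·(3/16) + 7 = 35/8.
For the column player: with q = P(X), equating a1's and a2's payoffs gives −13q + 6 = 3q + 4 ⇒ q = 1/8.

35/8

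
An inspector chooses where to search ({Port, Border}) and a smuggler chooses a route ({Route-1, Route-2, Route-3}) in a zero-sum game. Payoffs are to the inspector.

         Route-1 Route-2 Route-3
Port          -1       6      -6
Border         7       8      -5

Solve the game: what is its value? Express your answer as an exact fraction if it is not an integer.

-5

Row minima: Port → -6, Border → -5; maximin = -5.
Column maxima: Route-1 → 7, Route-2 → 8, Route-3 → -5; minimax = -5.
Since maximin = minimax = -5, there is a saddle point and the value is -5.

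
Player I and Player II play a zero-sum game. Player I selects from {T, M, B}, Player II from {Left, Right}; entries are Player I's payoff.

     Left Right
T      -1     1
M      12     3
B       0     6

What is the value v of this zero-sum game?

24/5

Row minima: T → -1, M → 3, B → 0; maximin = 3.
Column maxima: Left → 12, Right → 6; minimax = 6.
3 ≠ 6, so there is no saddle point; optimal play is mixed.
T is strictly dominated by M, so Player I never plays it.
On the remaining 2×2 (M, B vs Left, Right):
Let Player I play M with probability p. Expected payoff against Left: 12p + 0(1−p) = 12p; against Right: 3p + 6(1−p) = −3p + 6.
Setting these equal: 12p = −3p + 6 ⇒ 15p = 6 ⇒ p = 2/5, and the value is (12)·(2/5) = 24/5.
For Player II: with q = P(Left), equating M's and B's payoffs gives 9q + 3 = −6q + 6 ⇒ q = 1/5.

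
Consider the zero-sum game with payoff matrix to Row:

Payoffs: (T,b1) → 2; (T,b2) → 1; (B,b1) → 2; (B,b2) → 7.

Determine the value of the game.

2

Row minima: T → 1, B → 2; maximin = 2.
Column maxima: b1 → 2, b2 → 7; minimax = 2.
Since maximin = minimax = 2, there is a saddle point and the value is 2.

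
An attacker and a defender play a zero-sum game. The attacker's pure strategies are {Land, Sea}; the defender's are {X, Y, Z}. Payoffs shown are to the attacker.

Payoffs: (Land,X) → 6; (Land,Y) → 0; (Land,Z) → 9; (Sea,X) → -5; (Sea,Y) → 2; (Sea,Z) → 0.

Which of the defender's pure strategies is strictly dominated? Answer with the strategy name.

Z

X holds the attacker's payoff strictly below Z in every row: 6 < 9, -5 < 0.
So Z is strictly dominated for the defender.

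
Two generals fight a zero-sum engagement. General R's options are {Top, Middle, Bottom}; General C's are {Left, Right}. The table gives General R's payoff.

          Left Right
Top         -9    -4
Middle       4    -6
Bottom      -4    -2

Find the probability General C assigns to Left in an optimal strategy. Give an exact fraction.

Row minima: Top → -9, Middle → -6, Bottom → -4; maximin = -4.
Column maxima: Left → 4, Right → -2; minimax = -2.
-4 ≠ -2, so there is no saddle point; optimal play is mixed.
Top is strictly dominated by Bottom, so General R never plays it.
On the remaining 2×2 (Middle, Bottom vs Left, Right):
Let General R play Middle with probability p. Expected payoff against Left: 4p + (-4)(1−p) = 8p − 4; against Right: (-6)p + (-2)(1−p) = −4p − 2.
Setting these equal: 8p − 4 = −4p − 2 ⇒ 12p = 2 ⇒ p = 1/6, and the value is (8)·(1/6) − 4 = -8/3.
For General C: with q = P(Left), equating Middle's and Bottom's payoffs gives 10q − 6 = −2q − 2 ⇒ q = 1/3.

1/3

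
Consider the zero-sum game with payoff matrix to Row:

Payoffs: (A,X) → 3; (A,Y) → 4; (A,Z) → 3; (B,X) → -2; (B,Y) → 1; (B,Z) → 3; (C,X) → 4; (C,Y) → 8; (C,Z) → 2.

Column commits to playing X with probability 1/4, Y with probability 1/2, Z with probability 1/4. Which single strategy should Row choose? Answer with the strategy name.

Expected payoff of A: (1/4)·3 + (1/2)·4 + (1/4)·3 = 7/2.
Expected payoff of B: (1/4)·(-2) + (1/2)·1 + (1/4)·3 = 3/4.
Expected payoff of C: (1/4)·4 + (1/2)·8 + (1/4)·2 = 11/2.
The largest is 11/2, so Row's best response is C.

C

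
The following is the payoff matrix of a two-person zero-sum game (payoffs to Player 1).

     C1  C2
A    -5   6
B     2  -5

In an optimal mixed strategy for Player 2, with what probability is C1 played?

Row minima: A → -5, B → -5; maximin = -5.
Column maxima: C1 → 2, C2 → 6; minimax = 2.
-5 ≠ 2, so there is no saddle point; optimal play is mixed.
Let Player 1 play A with probability p. Expected payoff against C1: (-5)p + 2(1−p) = −7p + 2; against C2: 6p + (-5)(1−p) = 11p − 5.
Setting these equal: −7p + 2 = 11p − 5 ⇒ −18p = -7 ⇒ p = 7/18, and the value is (-7)·(7/18) + 2 = -13/18.
For Player 2: with q = P(C1), equating A's and B's payoffs gives −11q + 6 = 7q − 5 ⇒ q = 11/18.

11/18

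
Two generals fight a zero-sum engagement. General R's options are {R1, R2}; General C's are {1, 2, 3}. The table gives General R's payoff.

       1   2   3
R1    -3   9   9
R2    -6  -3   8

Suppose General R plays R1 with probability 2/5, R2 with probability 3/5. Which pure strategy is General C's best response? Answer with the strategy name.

1

If General C plays 1, General R's expected payoff is (2/5)·(-3) + (3/5)·(-6) = -24/5.
If General C plays 2, General R's expected payoff is (2/5)·9 + (3/5)·(-3) = 9/5.
If General C plays 3, General R's expected payoff is (2/5)·9 + (3/5)·8 = 42/5.
General C minimizes General R's payoff; the smallest is -24/5, so the best response is 1.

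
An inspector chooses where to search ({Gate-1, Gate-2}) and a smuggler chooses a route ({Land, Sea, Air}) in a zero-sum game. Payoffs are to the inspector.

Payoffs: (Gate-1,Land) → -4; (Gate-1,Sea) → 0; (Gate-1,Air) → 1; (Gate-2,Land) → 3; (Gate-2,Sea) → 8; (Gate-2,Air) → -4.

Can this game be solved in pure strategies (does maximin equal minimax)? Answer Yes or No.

No

Row minima: Gate-1 → -4, Gate-2 → -4; maximin = -4.
Column maxima: Land → 3, Sea → 8, Air → 1; minimax = 1.
-4 ≠ 1, so no pure-strategy equilibrium exists.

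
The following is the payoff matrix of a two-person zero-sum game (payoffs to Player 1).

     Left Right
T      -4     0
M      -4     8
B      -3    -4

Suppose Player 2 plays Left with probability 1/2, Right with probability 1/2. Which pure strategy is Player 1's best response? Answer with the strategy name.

M

Expected payoff of T: (1/2)·(-4) + (1/2)·0 = -2.
Expected payoff of M: (1/2)·(-4) + (1/2)·8 = 2.
Expected payoff of B: (1/2)·(-3) + (1/2)·(-4) = -7/2.
The largest is 2, so Player 1's best response is M.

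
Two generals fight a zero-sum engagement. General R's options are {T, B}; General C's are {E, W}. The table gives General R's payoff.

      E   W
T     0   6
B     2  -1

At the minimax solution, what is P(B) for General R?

Row minima: T → 0, B → -1; maximin = 0.
Column maxima: E → 2, W → 6; minimax = 2.
0 ≠ 2, so there is no saddle point; optimal play is mixed.
Let General R play T with probability p. Expected payoff against E: 0p + 2(1−p) = −2p + 2; against W: 6p + (-1)(1−p) = 7p − 1.
Setting these equal: −2p + 2 = 7p − 1 ⇒ −9p = -3 ⇒ p = 1/3, and the value is (-2)·(1/3) + 2 = 4/3.
For General C: with q = P(E), equating T's and B's payoffs gives −6q + 6 = 3q − 1 ⇒ q = 7/9.

2/3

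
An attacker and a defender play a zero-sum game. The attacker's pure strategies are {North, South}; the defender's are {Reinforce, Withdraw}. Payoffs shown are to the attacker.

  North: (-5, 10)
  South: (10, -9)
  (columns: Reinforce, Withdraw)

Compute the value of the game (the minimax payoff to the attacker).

Row minima: North → -5, South → -9; maximin = -5.
Column maxima: Reinforce → 10, Withdraw → 10; minimax = 10.
-5 ≠ 10, so there is no saddle point; optimal play is mixed.
Let the attacker play North with probability p. Expected payoff against Reinforce: (-5)p + 10(1−p) = −15p + 10; against Withdraw: 10p + (-9)(1−p) = 19p − 9.
Setting these equal: −15p + 10 = 19p − 9 ⇒ −34p = -19 ⇒ p = 19/34, and the value is (-15)·(19/34) + 10 = 55/34.
For the defender: with q = P(Reinforce), equating North's and South's payoffs gives −15q + 10 = 19q − 9 ⇒ q = 19/34.

55/34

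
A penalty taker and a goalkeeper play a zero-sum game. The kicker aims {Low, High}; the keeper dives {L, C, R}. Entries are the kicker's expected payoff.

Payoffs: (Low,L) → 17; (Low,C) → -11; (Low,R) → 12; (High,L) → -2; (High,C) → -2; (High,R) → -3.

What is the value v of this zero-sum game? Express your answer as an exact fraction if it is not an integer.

Row minima: Low → -11, High → -3; maximin = -3.
Column maxima: L → 17, C → -2, R → 12; minimax = -2.
-3 ≠ -2, so there is no saddle point; optimal play is mixed.
L is strictly dominated by R (it gives the kicker strictly more in every row), so the keeper never plays it.
On the remaining 2×2 (Low, High vs C, R):
Let the kicker play Low with probability p. Expected payoff against C: (-11)p + (-2)(1−p) = −9p − 2; against R: 12p + (-3)(1−p) = 15p − 3.
Setting these equal: −9p − 2 = 15p − 3 ⇒ −24p = -1 ⇒ p = 1/24, and the value is (-9)·(1/24) − 2 = -19/8.
For the keeper: with q = P(C), equating Low's and High's payoffs gives −23q + 12 = q − 3 ⇒ q = 5/8.

-19/8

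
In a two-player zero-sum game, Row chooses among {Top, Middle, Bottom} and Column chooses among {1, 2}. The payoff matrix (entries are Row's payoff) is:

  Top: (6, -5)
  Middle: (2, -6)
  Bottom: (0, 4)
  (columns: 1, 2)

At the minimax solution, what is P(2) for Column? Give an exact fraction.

Row minima: Top → -5, Middle → -6, Bottom → 0; maximin = 0.
Column maxima: 1 → 6, 2 → 4; minimax = 4.
0 ≠ 4, so there is no saddle point; optimal play is mixed.
Middle is strictly dominated by Top, so Row never plays it.
On the remaining 2×2 (Top, Bottom vs 1, 2):
Let Row play Top with probability p. Expected payoff against 1: 6p + 0(1−p) = 6p; against 2: (-5)p + 4(1−p) = −9p + 4.
Setting these equal: 6p = −9p + 4 ⇒ 15p = 4 ⇒ p = 4/15, and the value is (6)·(4/15) = 8/5.
For Column: with q = P(1), equating Top's and Bottom's payoffs gives 11q − 5 = −4q + 4 ⇒ q = 3/5.

2/5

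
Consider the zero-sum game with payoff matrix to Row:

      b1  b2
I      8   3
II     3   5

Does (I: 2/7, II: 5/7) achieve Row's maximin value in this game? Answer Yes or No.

Yes

Against b1 this mix gives (2/7)·8 + (5/7)·3 = 31/7.
Against b2 this mix gives (2/7)·3 + (5/7)·5 = 31/7.
All of Column's active replies (b1, b2) yield 31/7, and no column does worse for Row. The mix makes Column indifferent and guarantees 31/7, so it is optimal.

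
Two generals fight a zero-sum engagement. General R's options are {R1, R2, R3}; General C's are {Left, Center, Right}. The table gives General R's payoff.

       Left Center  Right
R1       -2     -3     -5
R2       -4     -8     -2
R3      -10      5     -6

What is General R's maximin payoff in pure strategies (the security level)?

Row minima: R1 → -5, R2 → -8, R3 → -10.
The best of these is -5.

-5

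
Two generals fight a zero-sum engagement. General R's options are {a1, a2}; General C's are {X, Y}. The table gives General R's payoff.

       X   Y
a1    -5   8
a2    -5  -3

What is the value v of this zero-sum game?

-5

Row minima: a1 → -5, a2 → -5; maximin = -5.
Column maxima: X → -5, Y → 8; minimax = -5.
Since maximin = minimax = -5, there is a saddle point and the value is -5.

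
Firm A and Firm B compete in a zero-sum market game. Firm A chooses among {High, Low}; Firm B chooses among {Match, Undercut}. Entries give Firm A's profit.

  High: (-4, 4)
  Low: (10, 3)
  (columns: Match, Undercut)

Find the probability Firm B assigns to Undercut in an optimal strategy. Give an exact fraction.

Row minima: High → -4, Low → 3; maximin = 3.
Column maxima: Match → 10, Undercut → 4; minimax = 4.
3 ≠ 4, so there is no saddle point; optimal play is mixed.
Let Firm A play High with probability p. Expected payoff against Match: (-4)p + 10(1−p) = −14p + 10; against Undercut: 4p + 3(1−p) = p + 3.
Setting these equal: −14p + 10 = p + 3 ⇒ −15p = -7 ⇒ p = 7/15, and the value is (-14)·(7/15) + 10 = 52/15.
For Firm B: with q = P(Match), equating High's and Low's payoffs gives −8q + 4 = 7q + 3 ⇒ q = 1/15.

14/15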